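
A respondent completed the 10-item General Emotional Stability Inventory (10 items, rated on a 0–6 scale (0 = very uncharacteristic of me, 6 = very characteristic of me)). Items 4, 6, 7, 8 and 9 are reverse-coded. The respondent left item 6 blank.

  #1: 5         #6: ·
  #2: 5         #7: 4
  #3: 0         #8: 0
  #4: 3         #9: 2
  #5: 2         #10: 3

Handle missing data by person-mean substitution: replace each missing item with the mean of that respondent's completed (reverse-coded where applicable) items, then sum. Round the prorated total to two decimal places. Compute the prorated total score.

Reverse-coded (on a 0–6 scale, reversed = 6 − raw):
  item 4: 6 − 3 = 3
  item 7: 6 − 4 = 2
  item 8: 6 − 0 = 6
  item 9: 6 − 2 = 4
Completed scored items (9 of 10): 5, 5, 0, 3, 2, 2, 6, 4, 3; sum = 30.
Person mean = 30 / 9 ≈ 3.3333
Prorated total = (30 / 9) × 10 = 33.33 (to 2 dp)

33.33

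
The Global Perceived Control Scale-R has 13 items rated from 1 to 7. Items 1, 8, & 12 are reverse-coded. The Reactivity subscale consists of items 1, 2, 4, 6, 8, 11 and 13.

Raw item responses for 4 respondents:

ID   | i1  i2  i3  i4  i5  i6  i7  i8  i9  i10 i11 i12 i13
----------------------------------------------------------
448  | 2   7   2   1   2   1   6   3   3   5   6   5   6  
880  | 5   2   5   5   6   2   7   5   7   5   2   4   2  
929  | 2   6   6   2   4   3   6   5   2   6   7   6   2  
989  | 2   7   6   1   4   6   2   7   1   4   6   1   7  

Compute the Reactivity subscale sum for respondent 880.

19

Respondent 880 raw: 5, 2, 5, 5, 6, 2, 7, 5, 7, 5, 2, 4, 2.
Reactivity items: 1, 2, 4, 6, 8, 11, 13.
Reverse-coded (reversed = (1+7) − raw = 8 − raw):
  item 1: 8 − 5 = 3
  item 2: 2
  item 4: 5
  item 6: 2
  item 8: 8 − 5 = 3
  item 11: 2
  item 13: 2
Sum = 3 + 2 + 5 + 2 + 3 + 2 + 2 = 19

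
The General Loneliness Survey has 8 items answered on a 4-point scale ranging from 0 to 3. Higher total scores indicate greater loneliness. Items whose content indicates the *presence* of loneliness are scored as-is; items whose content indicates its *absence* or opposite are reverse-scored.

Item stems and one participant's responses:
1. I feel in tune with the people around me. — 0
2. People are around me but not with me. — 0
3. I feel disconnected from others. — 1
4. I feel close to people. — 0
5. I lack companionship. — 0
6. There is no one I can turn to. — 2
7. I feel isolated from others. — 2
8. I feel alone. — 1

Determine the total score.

12

Items 1, 4 describe the absence/opposite of loneliness → reverse-score.
reversed = (0+3) − raw = 3 − raw.
  item 1: 3 − 0 = 3
  item 2: 0
  item 3: 1
  item 4: 3 − 0 = 3
  item 5: 0
  item 6: 2
  item 7: 2
  item 8: 1
Total = 3 + 0 + 1 + 3 + 0 + 2 + 2 + 1 = 12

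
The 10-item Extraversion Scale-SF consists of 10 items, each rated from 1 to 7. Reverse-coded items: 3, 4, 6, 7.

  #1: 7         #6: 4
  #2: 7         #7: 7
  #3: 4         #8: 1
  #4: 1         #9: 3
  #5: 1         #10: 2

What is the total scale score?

Apply reverse scoring (reverse-coded value = 8 − response):
  item 3: 8 − 4 = 4
  item 4: 8 − 1 = 7
  item 6: 8 − 4 = 4
  item 7: 8 − 7 = 1
After reverse-coding: 7, 7, 4, 7, 1, 4, 1, 1, 3, 2
Total = 7 + 7 + 4 + 7 + 1 + 4 + 1 + 1 + 3 + 2 = 37

37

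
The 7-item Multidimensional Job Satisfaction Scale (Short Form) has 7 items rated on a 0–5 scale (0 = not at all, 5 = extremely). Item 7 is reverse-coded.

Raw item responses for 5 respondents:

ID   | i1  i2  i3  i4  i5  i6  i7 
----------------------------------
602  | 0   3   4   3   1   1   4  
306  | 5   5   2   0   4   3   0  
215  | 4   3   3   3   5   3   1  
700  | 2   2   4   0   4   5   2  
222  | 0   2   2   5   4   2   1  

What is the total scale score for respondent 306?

Respondent 306 raw: 5, 5, 2, 0, 4, 3, 0.
Reverse-coded (reverse-coded value = 5 − response):
  item 1: 5
  item 2: 5
  item 3: 2
  item 4: 0
  item 5: 4
  item 6: 3
  item 7: 5 − 0 = 5
Sum = 5 + 5 + 2 + 0 + 4 + 3 + 5 = 24

24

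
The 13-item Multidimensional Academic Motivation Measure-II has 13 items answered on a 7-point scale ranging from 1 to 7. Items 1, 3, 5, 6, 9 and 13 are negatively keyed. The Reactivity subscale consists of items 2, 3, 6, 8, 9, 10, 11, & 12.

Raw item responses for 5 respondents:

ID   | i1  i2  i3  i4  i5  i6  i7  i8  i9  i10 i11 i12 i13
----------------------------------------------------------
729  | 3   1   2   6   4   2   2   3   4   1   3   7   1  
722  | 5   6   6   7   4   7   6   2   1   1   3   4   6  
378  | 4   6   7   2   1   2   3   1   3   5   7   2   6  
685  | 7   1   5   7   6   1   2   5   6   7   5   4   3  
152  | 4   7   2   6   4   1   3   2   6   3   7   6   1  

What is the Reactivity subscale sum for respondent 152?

Respondent 152 raw: 4, 7, 2, 6, 4, 1, 3, 2, 6, 3, 7, 6, 1.
Reactivity items: 2, 3, 6, 8, 9, 10, 11, 12.
Reverse-coded (reverse-coded value = 8 − response):
  item 2: 7
  item 3: 8 − 2 = 6
  item 6: 8 − 1 = 7
  item 8: 2
  item 9: 8 − 6 = 2
  item 10: 3
  item 11: 7
  item 12: 6
Sum = 7 + 6 + 7 + 2 + 2 + 3 + 7 + 6 = 40

40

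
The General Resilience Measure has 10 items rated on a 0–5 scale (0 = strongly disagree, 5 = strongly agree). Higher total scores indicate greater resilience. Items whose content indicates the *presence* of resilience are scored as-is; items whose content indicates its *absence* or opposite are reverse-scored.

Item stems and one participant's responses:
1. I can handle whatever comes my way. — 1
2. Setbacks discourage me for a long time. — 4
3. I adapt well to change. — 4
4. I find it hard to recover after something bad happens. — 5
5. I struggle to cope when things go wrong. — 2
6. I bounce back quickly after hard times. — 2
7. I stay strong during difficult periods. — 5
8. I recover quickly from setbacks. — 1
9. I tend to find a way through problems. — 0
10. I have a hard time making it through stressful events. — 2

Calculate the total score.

20

Items 2, 4, 5, 10 describe the absence/opposite of resilience → reverse-score.
reverse-coded value = 5 − response.
  item 1: 1
  item 2: 5 − 4 = 1
  item 3: 4
  item 4: 5 − 5 = 0
  item 5: 5 − 2 = 3
  item 6: 2
  item 7: 5
  item 8: 1
  item 9: 0
  item 10: 5 − 2 = 3
Total = 1 + 1 + 4 + 0 + 3 + 2 + 5 + 1 + 0 + 3 = 20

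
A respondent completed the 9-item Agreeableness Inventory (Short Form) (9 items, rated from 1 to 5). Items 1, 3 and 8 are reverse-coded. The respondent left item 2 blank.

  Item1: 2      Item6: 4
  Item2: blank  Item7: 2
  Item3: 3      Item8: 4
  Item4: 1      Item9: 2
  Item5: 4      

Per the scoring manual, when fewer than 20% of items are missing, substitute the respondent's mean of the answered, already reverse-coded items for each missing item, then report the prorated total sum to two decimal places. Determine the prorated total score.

Reverse-coded (on a 1–5 scale, reversed = 6 − raw):
  item 1: 6 − 2 = 4
  item 3: 6 − 3 = 3
  item 8: 6 − 4 = 2
Completed scored items (8 of 9): 4, 3, 1, 4, 4, 2, 2, 2; sum = 22.
Person mean = 22 / 8 ≈ 2.7500
Prorated total = (22 / 8) × 9 = 24.75 (to 2 dp)

24.75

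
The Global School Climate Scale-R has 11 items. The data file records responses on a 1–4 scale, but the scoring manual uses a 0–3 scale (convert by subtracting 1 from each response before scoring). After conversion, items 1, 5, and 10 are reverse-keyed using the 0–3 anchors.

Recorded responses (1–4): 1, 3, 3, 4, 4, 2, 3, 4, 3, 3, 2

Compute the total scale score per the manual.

20

Convert to 0–3: 0, 2, 2, 3, 3, 1, 2, 3, 2, 2, 1
Reverse-coded (on a 0–3 scale, reversed = 3 − raw):
  item 1: 3 − 0 = 3
  item 5: 3 − 3 = 0
  item 10: 3 − 2 = 1
Scored: 3, 2, 2, 3, 0, 1, 2, 3, 2, 1, 1
Total = 20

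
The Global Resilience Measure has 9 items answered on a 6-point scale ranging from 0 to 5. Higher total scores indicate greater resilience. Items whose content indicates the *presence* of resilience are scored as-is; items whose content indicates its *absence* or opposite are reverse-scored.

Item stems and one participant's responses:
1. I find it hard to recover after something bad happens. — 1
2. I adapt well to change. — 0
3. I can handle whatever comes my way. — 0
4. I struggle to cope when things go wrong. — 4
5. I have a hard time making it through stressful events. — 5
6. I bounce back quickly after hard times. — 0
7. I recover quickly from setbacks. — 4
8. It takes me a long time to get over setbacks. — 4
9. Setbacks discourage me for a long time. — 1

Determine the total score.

Items 1, 4, 5, 8, 9 describe the absence/opposite of resilience → reverse-score.
on a 0–5 scale, reversed = 5 − raw.
  item 1: 5 − 1 = 4
  item 2: 0
  item 3: 0
  item 4: 5 − 4 = 1
  item 5: 5 − 5 = 0
  item 6: 0
  item 7: 4
  item 8: 5 − 4 = 1
  item 9: 5 − 1 = 4
Total = 4 + 0 + 0 + 1 + 0 + 0 + 4 + 1 + 4 = 14

14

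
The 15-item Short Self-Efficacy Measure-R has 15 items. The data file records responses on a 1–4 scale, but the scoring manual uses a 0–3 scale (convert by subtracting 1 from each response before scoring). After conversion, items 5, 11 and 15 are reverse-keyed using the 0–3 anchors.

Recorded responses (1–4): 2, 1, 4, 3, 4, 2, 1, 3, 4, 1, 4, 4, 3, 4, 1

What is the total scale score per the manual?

Convert to 0–3: 1, 0, 3, 2, 3, 1, 0, 2, 3, 0, 3, 3, 2, 3, 0
Reverse-coded (on a 0–3 scale, reversed = 3 − raw):
  item 5: 3 − 3 = 0
  item 11: 3 − 3 = 0
  item 15: 3 − 0 = 3
Scored: 1, 0, 3, 2, 0, 1, 0, 2, 3, 0, 0, 3, 2, 3, 3
Total = 23

23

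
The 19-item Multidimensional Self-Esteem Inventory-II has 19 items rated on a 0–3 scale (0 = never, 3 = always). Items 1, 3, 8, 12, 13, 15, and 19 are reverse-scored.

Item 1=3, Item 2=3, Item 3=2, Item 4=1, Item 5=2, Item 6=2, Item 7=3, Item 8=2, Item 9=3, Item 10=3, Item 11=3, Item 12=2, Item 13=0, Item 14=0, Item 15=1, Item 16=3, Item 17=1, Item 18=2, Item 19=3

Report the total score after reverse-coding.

Raw sum = 39. Reverse-scored items: 1, 3, 8, 12, 13, 15, 19; their raw sum = 13.
Each reversal replaces raw with 3 − raw, changing the total by 3 − 2·raw per item.
Total = 39 + 7·3 − 2·13 = 39 + 21 − 26 = 34

34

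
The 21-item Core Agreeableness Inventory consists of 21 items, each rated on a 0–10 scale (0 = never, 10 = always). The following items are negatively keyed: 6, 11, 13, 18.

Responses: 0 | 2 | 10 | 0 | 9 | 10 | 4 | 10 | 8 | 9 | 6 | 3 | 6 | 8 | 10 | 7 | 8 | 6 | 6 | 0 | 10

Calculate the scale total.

116

Reversing items 6, 11, 13 and 18 with 10 − raw:
Total = 0 + 2 + 10 + 0 + 9 + (10−10) + 4 + 10 + 8 + 9 + (10−6) + 3 + (10−6) + 8 + 10 + 7 + 8 + (10−6) + 6 + 0 + 10
      = 0 + 2 + 10 + 0 + 9 + 0 + 4 + 10 + 8 + 9 + 4 + 3 + 4 + 8 + 10 + 7 + 8 + 4 + 6 + 0 + 10 = 116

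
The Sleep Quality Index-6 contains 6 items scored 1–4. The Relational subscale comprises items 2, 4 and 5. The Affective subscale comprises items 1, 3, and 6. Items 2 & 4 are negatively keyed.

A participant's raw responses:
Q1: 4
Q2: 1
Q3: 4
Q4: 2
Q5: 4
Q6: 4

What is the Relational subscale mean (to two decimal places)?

Relational items: 2, 4, 5.
Of these, items 2 and 4 are negatively keyed; reverse-coded value = 5 − response.
  item 2: 5 − 1 = 4
  item 4: 5 − 2 = 3
  item 5: 4
Sum = 4 + 3 + 4 = 11
Mean = 11 / 3 = 3.67

3.67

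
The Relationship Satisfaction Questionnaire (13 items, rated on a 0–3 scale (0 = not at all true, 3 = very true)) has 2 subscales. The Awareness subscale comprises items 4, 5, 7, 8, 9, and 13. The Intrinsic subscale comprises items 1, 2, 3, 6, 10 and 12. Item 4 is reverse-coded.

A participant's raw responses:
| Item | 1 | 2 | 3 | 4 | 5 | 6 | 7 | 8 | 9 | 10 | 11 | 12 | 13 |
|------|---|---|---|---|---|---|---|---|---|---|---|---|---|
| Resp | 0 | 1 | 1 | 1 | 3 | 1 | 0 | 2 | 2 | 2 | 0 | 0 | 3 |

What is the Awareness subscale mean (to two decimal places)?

Awareness items: 4, 5, 7, 8, 9, 13.
Of these, item 4 is reverse-coded; reversed = (0+3) − raw = 3 − raw.
  item 4: 3 − 1 = 2
  item 5: 3
  item 7: 0
  item 8: 2
  item 9: 2
  item 13: 3
Sum = 2 + 3 + 0 + 2 + 2 + 3 = 12
Mean = 12 / 6 = 2.00

2.00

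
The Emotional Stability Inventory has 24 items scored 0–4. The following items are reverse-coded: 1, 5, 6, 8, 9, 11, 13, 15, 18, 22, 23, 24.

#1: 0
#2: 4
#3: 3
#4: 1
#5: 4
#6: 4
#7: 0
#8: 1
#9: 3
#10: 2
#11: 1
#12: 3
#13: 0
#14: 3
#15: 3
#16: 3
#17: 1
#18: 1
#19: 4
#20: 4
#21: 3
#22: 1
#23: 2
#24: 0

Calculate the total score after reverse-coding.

59

Reverse-coded items use 4 − raw:
  item 1: 4 − 0 = 4
  item 5: 4 − 4 = 0
  item 6: 4 − 4 = 0
  item 8: 4 − 1 = 3
  item 9: 4 − 3 = 1
  item 11: 4 − 1 = 3
  item 13: 4 − 0 = 4
  item 15: 4 − 3 = 1
  item 18: 4 − 1 = 3
  item 22: 4 − 1 = 3
  item 23: 4 − 2 = 2
  item 24: 4 − 0 = 4
Scored responses: 4, 4, 3, 1, 0, 0, 0, 3, 1, 2, 3, 3, 4, 3, 1, 3, 1, 3, 4, 4, 3, 3, 2, 4
Total = 4 + 4 + 3 + 1 + 0 + 0 + 0 + 3 + 1 + 2 + 3 + 3 + 4 + 3 + 1 + 3 + 1 + 3 + 4 + 4 + 3 + 3 + 2 + 4 = 59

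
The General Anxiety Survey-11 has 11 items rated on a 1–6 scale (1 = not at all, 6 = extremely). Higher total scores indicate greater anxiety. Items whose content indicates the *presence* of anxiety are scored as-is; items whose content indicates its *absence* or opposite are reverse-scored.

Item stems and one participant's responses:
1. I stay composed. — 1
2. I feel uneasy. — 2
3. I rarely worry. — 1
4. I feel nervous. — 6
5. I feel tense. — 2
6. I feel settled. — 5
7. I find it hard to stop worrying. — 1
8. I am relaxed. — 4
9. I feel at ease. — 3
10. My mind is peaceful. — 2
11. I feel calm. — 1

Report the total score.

Items 1, 3, 6, 8, 9, 10, 11 describe the absence/opposite of anxiety → reverse-score.
reverse-coded value = 7 − response.
  item 1: 7 − 1 = 6
  item 2: 2
  item 3: 7 − 1 = 6
  item 4: 6
  item 5: 2
  item 6: 7 − 5 = 2
  item 7: 1
  item 8: 7 − 4 = 3
  item 9: 7 − 3 = 4
  item 10: 7 − 2 = 5
  item 11: 7 − 1 = 6
Total = 6 + 2 + 6 + 6 + 2 + 2 + 1 + 3 + 4 + 5 + 6 = 43

43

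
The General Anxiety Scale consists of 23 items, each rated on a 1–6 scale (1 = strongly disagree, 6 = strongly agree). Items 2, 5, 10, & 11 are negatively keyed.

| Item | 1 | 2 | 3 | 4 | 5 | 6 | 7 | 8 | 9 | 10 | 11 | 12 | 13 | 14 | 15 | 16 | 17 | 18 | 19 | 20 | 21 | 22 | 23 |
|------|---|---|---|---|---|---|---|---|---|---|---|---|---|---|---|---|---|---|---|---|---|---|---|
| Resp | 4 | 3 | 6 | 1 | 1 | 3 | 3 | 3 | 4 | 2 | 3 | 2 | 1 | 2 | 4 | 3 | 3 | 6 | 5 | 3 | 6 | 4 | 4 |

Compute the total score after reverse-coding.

86

Reverse-coded items (on a 1–6 scale, reversed = 7 − raw):
  item 2: 7 − 3 = 4
  item 5: 7 − 1 = 6
  item 10: 7 − 2 = 5
  item 11: 7 − 3 = 4
After reverse-coding: 4, 4, 6, 1, 6, 3, 3, 3, 4, 5, 4, 2, 1, 2, 4, 3, 3, 6, 5, 3, 6, 4, 4
Total = 4 + 4 + 6 + 1 + 6 + 3 + 3 + 3 + 4 + 5 + 4 + 2 + 1 + 2 + 4 + 3 + 3 + 6 + 5 + 3 + 6 + 4 + 4 = 86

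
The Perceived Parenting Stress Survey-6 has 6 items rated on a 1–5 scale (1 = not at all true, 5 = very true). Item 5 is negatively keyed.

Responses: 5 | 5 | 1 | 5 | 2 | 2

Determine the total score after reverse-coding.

Raw sum = 20. Negatively keyed items: 5; their raw sum = 2.
Each reversal replaces raw with 6 − raw, changing the total by 6 − 2·raw per item.
Total = 20 + 1·6 − 2·2 = 20 + 6 − 4 = 22

22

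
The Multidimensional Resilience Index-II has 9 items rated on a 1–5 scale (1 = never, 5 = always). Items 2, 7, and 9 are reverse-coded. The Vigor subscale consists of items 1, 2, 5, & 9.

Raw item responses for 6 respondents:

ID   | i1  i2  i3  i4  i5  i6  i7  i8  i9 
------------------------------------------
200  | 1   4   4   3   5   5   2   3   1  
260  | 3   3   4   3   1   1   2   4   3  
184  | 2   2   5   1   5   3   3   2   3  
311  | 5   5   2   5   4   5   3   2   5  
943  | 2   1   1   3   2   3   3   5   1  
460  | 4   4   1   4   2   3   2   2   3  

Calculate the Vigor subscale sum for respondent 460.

Respondent 460 raw: 4, 4, 1, 4, 2, 3, 2, 2, 3.
Vigor items: 1, 2, 5, 9.
Reverse-coded (reversed = (1+5) − raw = 6 − raw):
  item 1: 4
  item 2: 6 − 4 = 2
  item 5: 2
  item 9: 6 − 3 = 3
Sum = 4 + 2 + 2 + 3 = 11

11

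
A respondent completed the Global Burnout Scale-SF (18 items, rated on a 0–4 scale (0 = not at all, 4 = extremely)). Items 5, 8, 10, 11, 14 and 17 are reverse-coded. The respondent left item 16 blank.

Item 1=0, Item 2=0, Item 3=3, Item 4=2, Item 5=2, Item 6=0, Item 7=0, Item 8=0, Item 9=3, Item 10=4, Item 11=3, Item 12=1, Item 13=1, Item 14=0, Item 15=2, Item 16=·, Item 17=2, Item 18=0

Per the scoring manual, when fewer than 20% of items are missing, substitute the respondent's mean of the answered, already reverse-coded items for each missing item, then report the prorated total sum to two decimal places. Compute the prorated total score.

26.47

Reverse-coded (reverse-coded value = 4 − response):
  item 5: 4 − 2 = 2
  item 8: 4 − 0 = 4
  item 10: 4 − 4 = 0
  item 11: 4 − 3 = 1
  item 14: 4 − 0 = 4
  item 17: 4 − 2 = 2
Completed scored items (17 of 18): 0, 0, 3, 2, 2, 0, 0, 4, 3, 0, 1, 1, 1, 4, 2, 2, 0; sum = 25.
Person mean = 25 / 17 ≈ 1.4706
Prorated total = (25 / 17) × 18 = 26.47 (to 2 dp)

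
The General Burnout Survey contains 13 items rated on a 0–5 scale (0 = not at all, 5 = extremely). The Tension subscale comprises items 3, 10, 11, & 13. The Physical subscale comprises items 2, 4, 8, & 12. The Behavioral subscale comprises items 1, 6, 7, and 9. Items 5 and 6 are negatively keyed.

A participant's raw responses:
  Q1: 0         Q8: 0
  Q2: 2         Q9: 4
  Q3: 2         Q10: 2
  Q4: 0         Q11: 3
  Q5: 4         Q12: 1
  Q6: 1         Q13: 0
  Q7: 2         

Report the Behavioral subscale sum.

Behavioral items: 1, 6, 7, 9.
Of these, item 6 is negatively keyed; reversed = (0+5) − raw = 5 − raw.
  item 1: 0
  item 6: 5 − 1 = 4
  item 7: 2
  item 9: 4
Sum = 0 + 4 + 2 + 4 = 10

10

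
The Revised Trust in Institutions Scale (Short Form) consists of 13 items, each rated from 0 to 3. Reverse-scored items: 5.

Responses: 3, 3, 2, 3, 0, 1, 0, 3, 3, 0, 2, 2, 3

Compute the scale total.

Raw sum = 25. Reverse-scored items: 5; their raw sum = 0.
Each reversal replaces raw with 3 − raw, changing the total by 3 − 2·raw per item.
Total = 25 + 1·3 − 2·0 = 25 + 3 − 0 = 28

28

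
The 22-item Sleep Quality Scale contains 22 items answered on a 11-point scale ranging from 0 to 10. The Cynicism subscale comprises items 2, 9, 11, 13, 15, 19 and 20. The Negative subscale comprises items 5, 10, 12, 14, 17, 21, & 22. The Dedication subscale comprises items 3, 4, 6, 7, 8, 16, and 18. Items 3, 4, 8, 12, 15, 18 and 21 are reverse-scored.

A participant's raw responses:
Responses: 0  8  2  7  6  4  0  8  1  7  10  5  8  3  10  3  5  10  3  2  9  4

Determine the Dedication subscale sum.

Dedication items: 3, 4, 6, 7, 8, 16, 18.
Of these, items 3, 4, 8, & 18 are reverse-scored; on a 0–10 scale, reversed = 10 − raw.
  item 3: 10 − 2 = 8
  item 4: 10 − 7 = 3
  item 6: 4
  item 7: 0
  item 8: 10 − 8 = 2
  item 16: 3
  item 18: 10 − 10 = 0
Sum = 8 + 3 + 4 + 0 + 2 + 3 + 0 = 20

20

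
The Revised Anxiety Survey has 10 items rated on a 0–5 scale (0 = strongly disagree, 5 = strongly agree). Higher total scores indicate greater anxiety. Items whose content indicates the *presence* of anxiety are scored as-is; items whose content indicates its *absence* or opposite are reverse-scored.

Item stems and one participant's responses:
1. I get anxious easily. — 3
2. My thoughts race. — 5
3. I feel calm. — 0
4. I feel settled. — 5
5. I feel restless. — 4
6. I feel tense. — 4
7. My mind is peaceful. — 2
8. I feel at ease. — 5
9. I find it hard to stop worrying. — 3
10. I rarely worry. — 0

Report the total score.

32

Items 3, 4, 7, 8, 10 describe the absence/opposite of anxiety → reverse-score.
reversed = (0+5) − raw = 5 − raw.
  item 1: 3
  item 2: 5
  item 3: 5 − 0 = 5
  item 4: 5 − 5 = 0
  item 5: 4
  item 6: 4
  item 7: 5 − 2 = 3
  item 8: 5 − 5 = 0
  item 9: 3
  item 10: 5 − 0 = 5
Total = 3 + 5 + 5 + 0 + 4 + 4 + 3 + 0 + 3 + 5 = 32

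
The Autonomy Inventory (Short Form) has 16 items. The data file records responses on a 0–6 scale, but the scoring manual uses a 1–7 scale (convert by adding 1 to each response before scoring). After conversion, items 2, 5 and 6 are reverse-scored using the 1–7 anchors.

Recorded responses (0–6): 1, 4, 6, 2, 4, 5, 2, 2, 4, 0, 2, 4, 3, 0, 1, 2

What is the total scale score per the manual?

50

Convert to 1–7: 2, 5, 7, 3, 5, 6, 3, 3, 5, 1, 3, 5, 4, 1, 2, 3
Reverse-coded (on a 1–7 scale, reversed = 8 − raw):
  item 2: 8 − 5 = 3
  item 5: 8 − 5 = 3
  item 6: 8 − 6 = 2
Scored: 2, 3, 7, 3, 3, 2, 3, 3, 5, 1, 3, 5, 4, 1, 2, 3
Total = 50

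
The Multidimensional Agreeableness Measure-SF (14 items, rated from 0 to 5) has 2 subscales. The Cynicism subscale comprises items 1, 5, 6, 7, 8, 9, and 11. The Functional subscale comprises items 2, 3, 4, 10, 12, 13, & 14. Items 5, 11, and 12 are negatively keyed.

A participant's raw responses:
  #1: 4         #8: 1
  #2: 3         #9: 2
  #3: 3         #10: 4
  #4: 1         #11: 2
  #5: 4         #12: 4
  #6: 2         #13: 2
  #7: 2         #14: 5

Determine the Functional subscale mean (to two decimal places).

Functional items: 2, 3, 4, 10, 12, 13, 14.
Of these, item 12 is negatively keyed; reversed = (0+5) − raw = 5 − raw.
  item 2: 3
  item 3: 3
  item 4: 1
  item 10: 4
  item 12: 5 − 4 = 1
  item 13: 2
  item 14: 5
Sum = 3 + 3 + 1 + 4 + 1 + 2 + 5 = 19
Mean = 19 / 7 = 2.71

2.71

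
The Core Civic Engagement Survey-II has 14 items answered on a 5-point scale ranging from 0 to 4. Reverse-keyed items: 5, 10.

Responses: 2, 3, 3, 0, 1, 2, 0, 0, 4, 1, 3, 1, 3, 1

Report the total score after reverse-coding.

28

Apply reverse scoring (reversed = (0+4) − raw = 4 − raw):
  item 5: 4 − 1 = 3
  item 10: 4 − 1 = 3
After reverse-coding: 2, 3, 3, 0, 3, 2, 0, 0, 4, 3, 3, 1, 3, 1
Total = 2 + 3 + 3 + 0 + 3 + 2 + 0 + 0 + 4 + 3 + 3 + 1 + 3 + 1 = 28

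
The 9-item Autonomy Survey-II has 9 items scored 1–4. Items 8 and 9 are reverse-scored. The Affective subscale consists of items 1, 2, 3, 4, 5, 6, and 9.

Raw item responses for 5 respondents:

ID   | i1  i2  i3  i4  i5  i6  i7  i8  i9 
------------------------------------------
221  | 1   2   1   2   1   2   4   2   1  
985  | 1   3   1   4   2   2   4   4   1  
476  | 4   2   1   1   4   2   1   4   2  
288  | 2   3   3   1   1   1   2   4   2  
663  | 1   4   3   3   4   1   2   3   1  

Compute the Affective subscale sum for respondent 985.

Respondent 985 raw: 1, 3, 1, 4, 2, 2, 4, 4, 1.
Affective items: 1, 2, 3, 4, 5, 6, 9.
Reverse-coded (reversed = (1+4) − raw = 5 − raw):
  item 1: 1
  item 2: 3
  item 3: 1
  item 4: 4
  item 5: 2
  item 6: 2
  item 9: 5 − 1 = 4
Sum = 1 + 3 + 1 + 4 + 2 + 2 + 4 = 17

17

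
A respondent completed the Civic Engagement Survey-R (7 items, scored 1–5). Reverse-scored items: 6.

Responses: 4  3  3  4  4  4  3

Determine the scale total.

Reverse-scored items use 6 − raw:
  item 6: 6 − 4 = 2
Scored responses: 4, 3, 3, 4, 4, 2, 3
Total = 4 + 3 + 3 + 4 + 4 + 2 + 3 = 23

23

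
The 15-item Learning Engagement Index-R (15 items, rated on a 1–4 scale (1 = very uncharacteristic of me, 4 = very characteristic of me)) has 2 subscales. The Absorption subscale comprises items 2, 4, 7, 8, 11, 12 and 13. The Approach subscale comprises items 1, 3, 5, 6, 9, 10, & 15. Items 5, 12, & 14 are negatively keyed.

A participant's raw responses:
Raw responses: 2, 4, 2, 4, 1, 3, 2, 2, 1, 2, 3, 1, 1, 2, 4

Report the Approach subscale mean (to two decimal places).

Approach items: 1, 3, 5, 6, 9, 10, 15.
Of these, item 5 is negatively keyed; reverse-coded value = 5 − response.
  item 1: 2
  item 3: 2
  item 5: 5 − 1 = 4
  item 6: 3
  item 9: 1
  item 10: 2
  item 15: 4
Sum = 2 + 2 + 4 + 3 + 1 + 2 + 4 = 18
Mean = 18 / 7 = 2.57

2.57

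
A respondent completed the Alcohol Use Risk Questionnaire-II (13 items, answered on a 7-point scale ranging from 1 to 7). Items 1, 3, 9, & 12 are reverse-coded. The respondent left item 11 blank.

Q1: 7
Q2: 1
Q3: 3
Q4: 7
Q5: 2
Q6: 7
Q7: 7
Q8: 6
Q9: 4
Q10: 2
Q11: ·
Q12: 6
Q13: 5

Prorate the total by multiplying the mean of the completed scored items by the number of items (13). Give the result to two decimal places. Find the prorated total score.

53.08

Reverse-coded (on a 1–7 scale, reversed = 8 − raw):
  item 1: 8 − 7 = 1
  item 3: 8 − 3 = 5
  item 9: 8 − 4 = 4
  item 12: 8 − 6 = 2
Completed scored items (12 of 13): 1, 1, 5, 7, 2, 7, 7, 6, 4, 2, 2, 5; sum = 49.
Person mean = 49 / 12 ≈ 4.0833
Prorated total = (49 / 12) × 13 = 53.08 (to 2 dp)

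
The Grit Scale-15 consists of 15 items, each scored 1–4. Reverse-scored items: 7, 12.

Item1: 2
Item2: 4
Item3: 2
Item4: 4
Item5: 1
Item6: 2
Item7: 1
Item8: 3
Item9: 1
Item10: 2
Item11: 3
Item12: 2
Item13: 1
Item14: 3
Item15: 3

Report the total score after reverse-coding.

Reversing items 7 and 12 with 5 − raw:
Total = 2 + 4 + 2 + 4 + 1 + 2 + (5−1) + 3 + 1 + 2 + 3 + (5−2) + 1 + 3 + 3
      = 2 + 4 + 2 + 4 + 1 + 2 + 4 + 3 + 1 + 2 + 3 + 3 + 1 + 3 + 3 = 38

38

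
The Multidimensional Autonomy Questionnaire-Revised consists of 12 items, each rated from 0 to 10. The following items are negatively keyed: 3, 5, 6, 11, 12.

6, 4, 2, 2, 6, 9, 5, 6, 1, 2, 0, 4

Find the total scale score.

55

Reversing items 3, 5, 6, 11 and 12 with 10 − raw:
Total = 6 + 4 + (10−2) + 2 + (10−6) + (10−9) + 5 + 6 + 1 + 2 + (10−0) + (10−4)
      = 6 + 4 + 8 + 2 + 4 + 1 + 5 + 6 + 1 + 2 + 10 + 6 = 55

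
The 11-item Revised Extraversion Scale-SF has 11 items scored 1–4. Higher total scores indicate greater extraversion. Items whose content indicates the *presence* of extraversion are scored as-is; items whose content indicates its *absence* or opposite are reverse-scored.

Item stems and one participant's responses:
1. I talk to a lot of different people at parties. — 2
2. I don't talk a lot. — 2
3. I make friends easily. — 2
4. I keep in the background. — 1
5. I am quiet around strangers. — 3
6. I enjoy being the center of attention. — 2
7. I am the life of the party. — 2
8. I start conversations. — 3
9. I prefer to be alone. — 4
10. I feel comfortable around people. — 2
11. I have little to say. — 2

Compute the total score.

26

Items 2, 4, 5, 9, 11 describe the absence/opposite of extraversion → reverse-score.
on a 1–4 scale, reversed = 5 − raw.
  item 1: 2
  item 2: 5 − 2 = 3
  item 3: 2
  item 4: 5 − 1 = 4
  item 5: 5 − 3 = 2
  item 6: 2
  item 7: 2
  item 8: 3
  item 9: 5 − 4 = 1
  item 10: 2
  item 11: 5 − 2 = 3
Total = 2 + 3 + 2 + 4 + 2 + 2 + 2 + 3 + 1 + 2 + 3 = 26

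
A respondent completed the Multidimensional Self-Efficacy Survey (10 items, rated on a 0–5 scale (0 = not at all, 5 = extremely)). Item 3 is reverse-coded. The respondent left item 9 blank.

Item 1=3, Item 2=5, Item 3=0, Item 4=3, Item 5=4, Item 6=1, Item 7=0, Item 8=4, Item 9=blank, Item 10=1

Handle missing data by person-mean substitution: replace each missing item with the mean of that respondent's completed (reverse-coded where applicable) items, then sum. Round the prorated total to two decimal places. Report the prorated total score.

28.89

Reverse-coded (reversed = (0+5) − raw = 5 − raw):
  item 3: 5 − 0 = 5
Completed scored items (9 of 10): 3, 5, 5, 3, 4, 1, 0, 4, 1; sum = 26.
Person mean = 26 / 9 ≈ 2.8889
Prorated total = (26 / 9) × 10 = 28.89 (to 2 dp)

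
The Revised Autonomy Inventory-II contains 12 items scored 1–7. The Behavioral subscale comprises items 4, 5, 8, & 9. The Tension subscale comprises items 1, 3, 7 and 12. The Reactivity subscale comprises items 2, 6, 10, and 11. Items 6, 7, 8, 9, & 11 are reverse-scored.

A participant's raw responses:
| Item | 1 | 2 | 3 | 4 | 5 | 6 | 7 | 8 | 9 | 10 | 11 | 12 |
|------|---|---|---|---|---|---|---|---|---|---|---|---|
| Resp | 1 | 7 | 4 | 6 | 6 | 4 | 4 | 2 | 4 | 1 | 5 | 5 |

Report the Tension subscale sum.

Tension items: 1, 3, 7, 12.
Of these, item 7 is reverse-scored; reverse-coded value = 8 − response.
  item 1: 1
  item 3: 4
  item 7: 8 − 4 = 4
  item 12: 5
Sum = 1 + 4 + 4 + 5 = 14

14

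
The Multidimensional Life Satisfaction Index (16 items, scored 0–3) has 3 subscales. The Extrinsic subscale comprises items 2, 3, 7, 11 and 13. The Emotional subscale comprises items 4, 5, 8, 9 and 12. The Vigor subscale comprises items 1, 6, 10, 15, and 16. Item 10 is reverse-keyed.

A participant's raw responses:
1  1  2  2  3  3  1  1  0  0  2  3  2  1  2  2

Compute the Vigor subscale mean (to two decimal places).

Vigor items: 1, 6, 10, 15, 16.
Of these, item 10 is reverse-keyed; reverse-coded value = 3 − response.
  item 1: 1
  item 6: 3
  item 10: 3 − 0 = 3
  item 15: 2
  item 16: 2
Sum = 1 + 3 + 3 + 2 + 2 = 11
Mean = 11 / 5 = 2.20

2.20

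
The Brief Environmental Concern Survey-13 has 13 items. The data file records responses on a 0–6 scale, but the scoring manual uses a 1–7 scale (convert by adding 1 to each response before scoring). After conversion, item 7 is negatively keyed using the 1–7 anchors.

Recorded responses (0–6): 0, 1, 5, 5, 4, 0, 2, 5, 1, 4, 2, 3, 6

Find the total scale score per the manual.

53

Convert to 1–7: 1, 2, 6, 6, 5, 1, 3, 6, 2, 5, 3, 4, 7
Reverse-coded (on a 1–7 scale, reversed = 8 − raw):
  item 7: 8 − 3 = 5
Scored: 1, 2, 6, 6, 5, 1, 5, 6, 2, 5, 3, 4, 7
Total = 53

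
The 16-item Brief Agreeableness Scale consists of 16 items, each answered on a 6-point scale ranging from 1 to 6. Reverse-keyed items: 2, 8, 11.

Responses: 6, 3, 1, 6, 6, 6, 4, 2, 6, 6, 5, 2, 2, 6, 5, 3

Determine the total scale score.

Raw sum = 69. Reverse-keyed items: 2, 8, 11; their raw sum = 10.
Each reversal replaces raw with 7 − raw, changing the total by 7 − 2·raw per item.
Total = 69 + 3·7 − 2·10 = 69 + 21 − 20 = 70

70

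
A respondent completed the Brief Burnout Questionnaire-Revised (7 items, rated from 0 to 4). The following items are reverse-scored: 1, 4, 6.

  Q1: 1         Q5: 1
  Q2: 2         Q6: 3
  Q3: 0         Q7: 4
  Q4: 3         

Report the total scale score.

Reversing items 1, 4, and 6 with 4 − raw:
Total = (4−1) + 2 + 0 + (4−3) + 1 + (4−3) + 4
      = 3 + 2 + 0 + 1 + 1 + 1 + 4 = 12

12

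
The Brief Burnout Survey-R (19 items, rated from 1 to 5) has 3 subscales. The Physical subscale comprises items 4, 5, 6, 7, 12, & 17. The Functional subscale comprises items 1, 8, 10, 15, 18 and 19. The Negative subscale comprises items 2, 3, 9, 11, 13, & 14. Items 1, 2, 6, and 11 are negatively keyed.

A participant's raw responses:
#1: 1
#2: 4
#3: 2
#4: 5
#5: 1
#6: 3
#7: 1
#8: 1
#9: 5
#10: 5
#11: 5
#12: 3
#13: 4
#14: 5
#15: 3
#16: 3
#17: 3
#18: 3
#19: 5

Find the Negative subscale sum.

19

Negative items: 2, 3, 9, 11, 13, 14.
Of these, items 2 & 11 are negatively keyed; reverse-coded value = 6 − response.
  item 2: 6 − 4 = 2
  item 3: 2
  item 9: 5
  item 11: 6 − 5 = 1
  item 13: 4
  item 14: 5
Sum = 2 + 2 + 5 + 1 + 4 + 5 = 19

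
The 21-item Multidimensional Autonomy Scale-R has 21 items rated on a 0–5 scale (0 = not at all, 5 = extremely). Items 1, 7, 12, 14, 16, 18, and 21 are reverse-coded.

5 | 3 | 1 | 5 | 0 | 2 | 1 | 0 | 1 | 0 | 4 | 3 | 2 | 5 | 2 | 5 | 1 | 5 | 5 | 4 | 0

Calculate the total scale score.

41

Reverse-coded items (reversed = (0+5) − raw = 5 − raw):
  item 1: 5 − 5 = 0
  item 7: 5 − 1 = 4
  item 12: 5 − 3 = 2
  item 14: 5 − 5 = 0
  item 16: 5 − 5 = 0
  item 18: 5 − 5 = 0
  item 21: 5 − 0 = 5
Scored responses: 0, 3, 1, 5, 0, 2, 4, 0, 1, 0, 4, 2, 2, 0, 2, 0, 1, 0, 5, 4, 5
Total = 0 + 3 + 1 + 5 + 0 + 2 + 4 + 0 + 1 + 0 + 4 + 2 + 2 + 0 + 2 + 0 + 1 + 0 + 5 + 4 + 5 = 41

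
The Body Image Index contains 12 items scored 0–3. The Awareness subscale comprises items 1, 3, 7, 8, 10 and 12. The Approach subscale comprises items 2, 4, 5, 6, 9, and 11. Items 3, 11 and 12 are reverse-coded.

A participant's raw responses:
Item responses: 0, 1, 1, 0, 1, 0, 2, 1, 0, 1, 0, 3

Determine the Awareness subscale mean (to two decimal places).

Awareness items: 1, 3, 7, 8, 10, 12.
Of these, items 3 and 12 are reverse-coded; reverse-coded value = 3 − response.
  item 1: 0
  item 3: 3 − 1 = 2
  item 7: 2
  item 8: 1
  item 10: 1
  item 12: 3 − 3 = 0
Sum = 0 + 2 + 2 + 1 + 1 + 0 = 6
Mean = 6 / 6 = 1.00

1.00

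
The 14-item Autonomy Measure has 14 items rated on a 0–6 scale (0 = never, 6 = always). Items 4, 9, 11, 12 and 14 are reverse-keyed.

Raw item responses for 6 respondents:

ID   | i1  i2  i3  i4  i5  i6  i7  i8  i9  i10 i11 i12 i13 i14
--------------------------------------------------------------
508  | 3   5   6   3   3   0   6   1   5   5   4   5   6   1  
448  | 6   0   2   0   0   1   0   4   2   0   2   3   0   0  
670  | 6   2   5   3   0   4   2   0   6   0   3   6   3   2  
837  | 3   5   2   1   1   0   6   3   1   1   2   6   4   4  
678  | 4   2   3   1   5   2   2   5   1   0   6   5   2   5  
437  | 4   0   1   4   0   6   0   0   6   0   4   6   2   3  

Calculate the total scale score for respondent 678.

37

Respondent 678 raw: 4, 2, 3, 1, 5, 2, 2, 5, 1, 0, 6, 5, 2, 5.
Reverse-coded (on a 0–6 scale, reversed = 6 − raw):
  item 1: 4
  item 2: 2
  item 3: 3
  item 4: 6 − 1 = 5
  item 5: 5
  item 6: 2
  item 7: 2
  item 8: 5
  item 9: 6 − 1 = 5
  item 10: 0
  item 11: 6 − 6 = 0
  item 12: 6 − 5 = 1
  item 13: 2
  item 14: 6 − 5 = 1
Sum = 4 + 2 + 3 + 5 + 5 + 2 + 2 + 5 + 5 + 0 + 0 + 1 + 2 + 1 = 37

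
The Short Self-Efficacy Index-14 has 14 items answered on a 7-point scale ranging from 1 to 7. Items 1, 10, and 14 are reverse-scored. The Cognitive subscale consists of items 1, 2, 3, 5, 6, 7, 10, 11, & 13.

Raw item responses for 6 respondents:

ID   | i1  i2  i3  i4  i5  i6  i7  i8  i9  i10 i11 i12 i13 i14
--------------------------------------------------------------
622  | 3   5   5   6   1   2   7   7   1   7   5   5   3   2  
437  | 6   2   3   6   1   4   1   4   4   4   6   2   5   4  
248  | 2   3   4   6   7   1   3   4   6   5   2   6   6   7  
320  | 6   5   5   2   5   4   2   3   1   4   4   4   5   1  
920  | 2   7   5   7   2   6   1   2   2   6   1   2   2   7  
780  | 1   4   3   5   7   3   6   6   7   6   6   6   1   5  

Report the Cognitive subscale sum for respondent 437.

28

Respondent 437 raw: 6, 2, 3, 6, 1, 4, 1, 4, 4, 4, 6, 2, 5, 4.
Cognitive items: 1, 2, 3, 5, 6, 7, 10, 11, 13.
Reverse-coded (reversed = (1+7) − raw = 8 − raw):
  item 1: 8 − 6 = 2
  item 2: 2
  item 3: 3
  item 5: 1
  item 6: 4
  item 7: 1
  item 10: 8 − 4 = 4
  item 11: 6
  item 13: 5
Sum = 2 + 2 + 3 + 1 + 4 + 1 + 4 + 6 + 5 = 28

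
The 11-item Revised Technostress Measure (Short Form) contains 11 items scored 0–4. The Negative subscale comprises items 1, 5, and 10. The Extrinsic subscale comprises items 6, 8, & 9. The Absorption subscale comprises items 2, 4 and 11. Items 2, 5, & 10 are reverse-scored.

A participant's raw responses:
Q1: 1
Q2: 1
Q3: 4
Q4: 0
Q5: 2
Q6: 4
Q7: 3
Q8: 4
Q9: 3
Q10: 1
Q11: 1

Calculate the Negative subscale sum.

6

Negative items: 1, 5, 10.
Of these, items 5 and 10 are reverse-scored; on a 0–4 scale, reversed = 4 − raw.
  item 1: 1
  item 5: 4 − 2 = 2
  item 10: 4 − 1 = 3
Sum = 1 + 2 + 3 = 6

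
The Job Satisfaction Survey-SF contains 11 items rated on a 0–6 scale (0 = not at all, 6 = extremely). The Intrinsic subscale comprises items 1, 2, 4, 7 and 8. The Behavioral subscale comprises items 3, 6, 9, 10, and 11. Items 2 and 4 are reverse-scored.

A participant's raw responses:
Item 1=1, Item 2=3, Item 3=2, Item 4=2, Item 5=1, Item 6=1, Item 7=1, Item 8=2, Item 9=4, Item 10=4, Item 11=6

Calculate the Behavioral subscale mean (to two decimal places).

3.40

Behavioral items: 3, 6, 9, 10, 11.
  item 3: 2
  item 6: 1
  item 9: 4
  item 10: 4
  item 11: 6
Sum = 2 + 1 + 4 + 4 + 6 = 17
Mean = 17 / 5 = 3.40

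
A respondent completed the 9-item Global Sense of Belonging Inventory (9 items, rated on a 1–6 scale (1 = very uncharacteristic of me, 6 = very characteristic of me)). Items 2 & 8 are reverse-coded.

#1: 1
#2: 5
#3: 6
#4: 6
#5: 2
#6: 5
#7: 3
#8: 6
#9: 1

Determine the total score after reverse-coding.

27

Reverse-coded items use 7 − raw:
  item 2: 7 − 5 = 2
  item 8: 7 − 6 = 1
Scored items: 1, 2, 6, 6, 2, 5, 3, 1, 1
Total = 1 + 2 + 6 + 6 + 2 + 5 + 3 + 1 + 1 = 27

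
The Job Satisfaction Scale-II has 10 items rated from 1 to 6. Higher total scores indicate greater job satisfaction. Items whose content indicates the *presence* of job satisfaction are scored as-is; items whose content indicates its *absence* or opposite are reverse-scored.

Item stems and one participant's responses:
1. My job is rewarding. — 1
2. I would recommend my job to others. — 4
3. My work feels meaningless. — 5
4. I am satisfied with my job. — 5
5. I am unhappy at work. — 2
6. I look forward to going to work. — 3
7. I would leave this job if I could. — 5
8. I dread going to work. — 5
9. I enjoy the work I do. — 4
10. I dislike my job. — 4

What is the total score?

31

Items 3, 5, 7, 8, 10 describe the absence/opposite of job satisfaction → reverse-score.
reversed = (1+6) − raw = 7 − raw.
  item 1: 1
  item 2: 4
  item 3: 7 − 5 = 2
  item 4: 5
  item 5: 7 − 2 = 5
  item 6: 3
  item 7: 7 − 5 = 2
  item 8: 7 − 5 = 2
  item 9: 4
  item 10: 7 − 4 = 3
Total = 1 + 4 + 2 + 5 + 5 + 3 + 2 + 2 + 4 + 3 = 31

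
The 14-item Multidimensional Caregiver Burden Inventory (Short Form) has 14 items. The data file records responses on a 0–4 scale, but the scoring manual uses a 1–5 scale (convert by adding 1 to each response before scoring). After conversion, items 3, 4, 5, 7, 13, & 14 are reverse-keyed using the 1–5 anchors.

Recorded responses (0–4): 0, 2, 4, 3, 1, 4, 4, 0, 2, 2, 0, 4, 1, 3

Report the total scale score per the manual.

36

Convert to 1–5: 1, 3, 5, 4, 2, 5, 5, 1, 3, 3, 1, 5, 2, 4
Reverse-coded (reverse-coded value = 6 − response):
  item 3: 6 − 5 = 1
  item 4: 6 − 4 = 2
  item 5: 6 − 2 = 4
  item 7: 6 − 5 = 1
  item 13: 6 − 2 = 4
  item 14: 6 − 4 = 2
Scored: 1, 3, 1, 2, 4, 5, 1, 1, 3, 3, 1, 5, 4, 2
Total = 36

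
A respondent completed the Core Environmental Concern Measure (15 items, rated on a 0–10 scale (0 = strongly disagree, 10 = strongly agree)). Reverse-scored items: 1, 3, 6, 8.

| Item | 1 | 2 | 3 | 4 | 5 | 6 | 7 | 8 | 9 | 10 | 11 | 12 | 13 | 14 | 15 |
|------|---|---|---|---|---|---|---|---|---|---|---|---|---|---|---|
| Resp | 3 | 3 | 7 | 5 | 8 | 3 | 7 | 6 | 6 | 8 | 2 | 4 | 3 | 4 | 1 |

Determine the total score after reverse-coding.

72

Reversing items 1, 3, 6 and 8 with 10 − raw:
Total = (10−3) + 3 + (10−7) + 5 + 8 + (10−3) + 7 + (10−6) + 6 + 8 + 2 + 4 + 3 + 4 + 1
      = 7 + 3 + 3 + 5 + 8 + 7 + 7 + 4 + 6 + 8 + 2 + 4 + 3 + 4 + 1 = 72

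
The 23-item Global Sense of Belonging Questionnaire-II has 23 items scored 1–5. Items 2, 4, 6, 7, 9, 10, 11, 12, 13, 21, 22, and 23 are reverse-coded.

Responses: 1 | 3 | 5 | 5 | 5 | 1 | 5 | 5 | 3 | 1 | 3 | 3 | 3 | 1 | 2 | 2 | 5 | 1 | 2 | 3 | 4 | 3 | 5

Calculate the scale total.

Reversing items 2, 4, 6, 7, 9, 10, 11, 12, 13, 21, 22 and 23 with 6 − raw:
Total = 1 + (6−3) + 5 + (6−5) + 5 + (6−1) + (6−5) + 5 + (6−3) + (6−1) + (6−3) + (6−3) + (6−3) + 1 + 2 + 2 + 5 + 1 + 2 + 3 + (6−4) + (6−3) + (6−5)
      = 1 + 3 + 5 + 1 + 5 + 5 + 1 + 5 + 3 + 5 + 3 + 3 + 3 + 1 + 2 + 2 + 5 + 1 + 2 + 3 + 2 + 3 + 1 = 65

65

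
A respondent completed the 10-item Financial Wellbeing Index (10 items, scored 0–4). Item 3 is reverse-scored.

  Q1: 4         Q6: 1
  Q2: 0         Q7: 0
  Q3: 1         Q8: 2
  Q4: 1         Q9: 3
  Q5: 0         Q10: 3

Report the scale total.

17

Reverse-coded items (reverse-coded value = 4 − response):
  item 3: 4 − 1 = 3
After reverse-coding: 4, 0, 3, 1, 0, 1, 0, 2, 3, 3
Total = 4 + 0 + 3 + 1 + 0 + 1 + 0 + 2 + 3 + 3 = 17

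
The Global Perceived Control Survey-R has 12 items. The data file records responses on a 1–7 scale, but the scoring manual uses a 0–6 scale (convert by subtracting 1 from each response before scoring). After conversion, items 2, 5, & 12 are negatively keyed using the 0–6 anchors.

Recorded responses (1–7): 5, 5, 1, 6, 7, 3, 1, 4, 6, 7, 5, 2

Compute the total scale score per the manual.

36

Convert to 0–6: 4, 4, 0, 5, 6, 2, 0, 3, 5, 6, 4, 1
Reverse-coded (reversed = (0+6) − raw = 6 − raw):
  item 2: 6 − 4 = 2
  item 5: 6 − 6 = 0
  item 12: 6 − 1 = 5
Scored: 4, 2, 0, 5, 0, 2, 0, 3, 5, 6, 4, 5
Total = 36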